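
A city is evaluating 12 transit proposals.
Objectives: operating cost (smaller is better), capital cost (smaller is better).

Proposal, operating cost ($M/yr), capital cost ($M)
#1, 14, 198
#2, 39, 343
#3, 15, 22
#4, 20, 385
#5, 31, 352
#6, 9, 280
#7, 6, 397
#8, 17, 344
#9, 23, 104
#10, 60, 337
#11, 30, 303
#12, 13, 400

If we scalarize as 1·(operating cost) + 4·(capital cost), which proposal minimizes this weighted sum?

#1: 1·14 + 4·198 = 806
#2: 1·39 + 4·343 = 1411
#3: 1·15 + 4·22 = 103
#4: 1·20 + 4·385 = 1560
#5: 1·31 + 4·352 = 1439
#6: 1·9 + 4·280 = 1129
#7: 1·6 + 4·397 = 1594
#8: 1·17 + 4·344 = 1393
#9: 1·23 + 4·104 = 439
#10: 1·60 + 4·337 = 1408
#11: 1·30 + 4·303 = 1242
#12: 1·13 + 4·400 = 1613
Lowest: #3 at 103.

#3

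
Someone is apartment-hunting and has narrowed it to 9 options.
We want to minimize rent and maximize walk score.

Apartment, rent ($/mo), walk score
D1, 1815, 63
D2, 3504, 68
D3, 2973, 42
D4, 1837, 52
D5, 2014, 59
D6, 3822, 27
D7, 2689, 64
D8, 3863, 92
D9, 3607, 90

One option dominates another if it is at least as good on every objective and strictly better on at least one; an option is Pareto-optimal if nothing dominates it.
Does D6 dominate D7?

No

D6 vs D7: D6 is worse on rent (3822 vs 2689), so it does not dominate D7.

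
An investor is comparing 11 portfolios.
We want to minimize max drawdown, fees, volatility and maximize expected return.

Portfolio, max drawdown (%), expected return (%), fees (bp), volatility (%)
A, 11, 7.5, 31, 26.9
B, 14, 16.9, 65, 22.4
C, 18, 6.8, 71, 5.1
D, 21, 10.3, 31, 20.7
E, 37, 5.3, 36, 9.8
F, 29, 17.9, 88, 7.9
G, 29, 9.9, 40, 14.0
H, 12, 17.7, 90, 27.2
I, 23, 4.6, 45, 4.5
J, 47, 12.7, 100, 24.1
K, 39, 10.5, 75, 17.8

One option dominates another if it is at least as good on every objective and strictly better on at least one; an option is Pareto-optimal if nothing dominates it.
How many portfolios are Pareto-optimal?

10

A: not dominated (best max drawdown).
B: not dominated.
C: not dominated.
D: not dominated.
E: not dominated.
F: not dominated (best expected return).
G: not dominated.
H: not dominated.
I: not dominated (best volatility).
J: dominated by B (max drawdown 14≤47, expected return 16.9≥12.7, fees 65≤100, volatility 22.4≤24.1).
K: not dominated.
Pareto-optimal: A, B, C, D, E, F, G, H, I, K → 10.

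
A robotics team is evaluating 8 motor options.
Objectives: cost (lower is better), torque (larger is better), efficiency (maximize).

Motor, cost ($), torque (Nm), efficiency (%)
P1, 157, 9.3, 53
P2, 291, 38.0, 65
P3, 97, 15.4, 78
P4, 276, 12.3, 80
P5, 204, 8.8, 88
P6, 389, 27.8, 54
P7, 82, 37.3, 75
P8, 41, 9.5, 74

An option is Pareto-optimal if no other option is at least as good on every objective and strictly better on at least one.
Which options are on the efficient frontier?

P2, P3, P4, P5, P7, P8

P1: dominated by P3 (cost 97≤157, torque 15.4≥9.3, efficiency 78≥53).
P2: not dominated (best torque).
P3: not dominated.
P4: not dominated.
P5: not dominated (best efficiency).
P6: dominated by P2 (cost 291≤389, torque 38.0≥27.8, efficiency 65≥54).
P7: not dominated.
P8: not dominated (best cost).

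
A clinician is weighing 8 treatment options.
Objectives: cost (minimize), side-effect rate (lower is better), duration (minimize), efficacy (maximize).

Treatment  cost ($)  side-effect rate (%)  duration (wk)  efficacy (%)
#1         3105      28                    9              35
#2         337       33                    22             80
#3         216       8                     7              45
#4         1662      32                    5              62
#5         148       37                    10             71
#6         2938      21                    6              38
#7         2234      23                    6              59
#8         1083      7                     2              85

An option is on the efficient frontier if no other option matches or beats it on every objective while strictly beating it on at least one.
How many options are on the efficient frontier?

4

#1: dominated by #3 (cost 216≤3105, side-effect rate 8≤28, duration 7≤9, efficacy 45≥35).
#2: not dominated.
#3: not dominated.
#4: dominated by #8 (cost 1083≤1662, side-effect rate 7≤32, duration 2≤5, efficacy 85≥62).
#5: not dominated (best cost).
#6: dominated by #8 (cost 1083≤2938, side-effect rate 7≤21, duration 2≤6, efficacy 85≥38).
#7: dominated by #8 (cost 1083≤2234, side-effect rate 7≤23, duration 2≤6, efficacy 85≥59).
#8: not dominated (best side-effect rate).
Pareto-optimal: #2, #3, #5, #8 → 4.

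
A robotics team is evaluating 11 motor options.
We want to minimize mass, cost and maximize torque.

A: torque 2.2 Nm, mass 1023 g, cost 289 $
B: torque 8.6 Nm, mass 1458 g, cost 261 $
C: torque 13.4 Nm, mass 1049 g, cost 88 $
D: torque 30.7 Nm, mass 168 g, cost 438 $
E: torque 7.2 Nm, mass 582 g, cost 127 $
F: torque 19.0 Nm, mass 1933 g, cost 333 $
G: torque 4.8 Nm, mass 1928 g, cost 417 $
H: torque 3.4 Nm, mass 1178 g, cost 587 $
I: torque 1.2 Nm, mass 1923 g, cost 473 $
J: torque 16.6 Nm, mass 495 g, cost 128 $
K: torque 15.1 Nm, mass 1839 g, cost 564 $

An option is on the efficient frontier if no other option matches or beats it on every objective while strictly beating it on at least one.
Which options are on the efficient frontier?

C, D, E, F, J

A: dominated by E (torque 7.2≥2.2, mass 582≤1023, cost 127≤289).
B: dominated by C (torque 13.4≥8.6, mass 1049≤1458, cost 88≤261).
C: not dominated (best cost).
D: not dominated (best torque).
E: not dominated.
F: not dominated.
G: dominated by B (torque 8.6≥4.8, mass 1458≤1928, cost 261≤417).
H: dominated by C (torque 13.4≥3.4, mass 1049≤1178, cost 88≤587).
I: dominated by A (torque 2.2≥1.2, mass 1023≤1923, cost 289≤473).
J: not dominated.
K: dominated by D (torque 30.7≥15.1, mass 168≤1839, cost 438≤564).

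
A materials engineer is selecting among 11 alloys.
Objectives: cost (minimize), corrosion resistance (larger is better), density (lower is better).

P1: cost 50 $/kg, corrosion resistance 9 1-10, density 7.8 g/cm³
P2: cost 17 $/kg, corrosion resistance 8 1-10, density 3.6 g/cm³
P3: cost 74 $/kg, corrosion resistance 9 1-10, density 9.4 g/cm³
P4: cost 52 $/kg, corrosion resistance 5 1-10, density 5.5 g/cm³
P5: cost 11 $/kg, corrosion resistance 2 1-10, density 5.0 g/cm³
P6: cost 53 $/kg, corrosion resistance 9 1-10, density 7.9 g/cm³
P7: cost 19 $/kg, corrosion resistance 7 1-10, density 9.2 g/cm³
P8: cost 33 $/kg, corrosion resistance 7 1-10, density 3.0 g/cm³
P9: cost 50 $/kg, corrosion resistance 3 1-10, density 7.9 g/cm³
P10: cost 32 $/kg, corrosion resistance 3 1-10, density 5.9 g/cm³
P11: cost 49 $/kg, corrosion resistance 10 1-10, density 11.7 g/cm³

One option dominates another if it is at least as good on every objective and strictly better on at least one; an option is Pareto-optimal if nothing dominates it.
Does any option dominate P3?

Yes

P1 vs P3: cost 50≤74, corrosion resistance 9≥9, density 7.8≤9.4 — P1 is at least as good on every objective and strictly better on at least one, so P1 dominates P3.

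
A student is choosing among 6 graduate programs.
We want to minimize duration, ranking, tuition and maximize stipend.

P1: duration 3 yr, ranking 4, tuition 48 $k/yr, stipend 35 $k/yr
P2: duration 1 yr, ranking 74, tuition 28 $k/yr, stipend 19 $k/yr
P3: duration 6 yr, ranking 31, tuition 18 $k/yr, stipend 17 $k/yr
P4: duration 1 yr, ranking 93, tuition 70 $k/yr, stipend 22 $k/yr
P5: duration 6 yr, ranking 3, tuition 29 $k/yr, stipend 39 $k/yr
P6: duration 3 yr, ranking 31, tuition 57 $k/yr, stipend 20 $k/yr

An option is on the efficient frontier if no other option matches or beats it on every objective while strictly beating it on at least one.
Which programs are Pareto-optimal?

P1, P2, P3, P4, P5

P1: not dominated.
P2: not dominated.
P3: not dominated (best tuition).
P4: not dominated.
P5: not dominated (best ranking).
P6: dominated by P1 (duration 3≤3, ranking 4≤31, tuition 48≤57, stipend 35≥20).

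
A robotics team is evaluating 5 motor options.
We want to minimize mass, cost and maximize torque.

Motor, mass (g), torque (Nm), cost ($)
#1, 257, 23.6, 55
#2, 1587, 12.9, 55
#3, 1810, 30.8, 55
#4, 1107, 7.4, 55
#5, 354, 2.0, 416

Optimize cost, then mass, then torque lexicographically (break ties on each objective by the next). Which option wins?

#1

First minimize cost: best is 55, kept {#1, #2, #3, #4}.
Then minimize mass: best is 257, kept {#1}.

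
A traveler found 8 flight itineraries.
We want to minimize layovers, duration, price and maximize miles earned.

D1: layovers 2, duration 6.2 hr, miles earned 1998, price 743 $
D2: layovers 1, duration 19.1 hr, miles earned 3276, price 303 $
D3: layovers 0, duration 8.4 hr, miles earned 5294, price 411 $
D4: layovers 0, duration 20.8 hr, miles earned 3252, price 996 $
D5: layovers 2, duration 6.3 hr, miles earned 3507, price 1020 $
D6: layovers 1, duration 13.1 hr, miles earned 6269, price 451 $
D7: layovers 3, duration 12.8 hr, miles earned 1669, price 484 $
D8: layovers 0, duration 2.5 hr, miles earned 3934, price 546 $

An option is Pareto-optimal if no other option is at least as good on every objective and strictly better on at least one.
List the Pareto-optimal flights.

D1: dominated by D8 (layovers 0≤2, duration 2.5≤6.2, miles earned 3934≥1998, price 546≤743).
D2: not dominated (best price).
D3: not dominated.
D4: dominated by D3 (layovers 0≤0, duration 8.4≤20.8, miles earned 5294≥3252, price 411≤996).
D5: dominated by D8 (layovers 0≤2, duration 2.5≤6.3, miles earned 3934≥3507, price 546≤1020).
D6: not dominated (best miles earned).
D7: dominated by D3 (layovers 0≤3, duration 8.4≤12.8, miles earned 5294≥1669, price 411≤484).
D8: not dominated (best duration).

D2, D3, D6, D8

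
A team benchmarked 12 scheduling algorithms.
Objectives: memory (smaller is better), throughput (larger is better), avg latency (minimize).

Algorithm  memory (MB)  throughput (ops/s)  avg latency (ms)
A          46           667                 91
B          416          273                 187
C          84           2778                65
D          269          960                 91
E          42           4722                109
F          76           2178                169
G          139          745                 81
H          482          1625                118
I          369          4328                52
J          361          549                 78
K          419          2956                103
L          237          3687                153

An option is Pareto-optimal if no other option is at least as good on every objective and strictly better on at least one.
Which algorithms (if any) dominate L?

E: memory 42≤237, throughput 4722≥3687, avg latency 109≤153 — dominates L.
Others (A, B, C, D, F, G, H, I, J, K) are each worse than L on at least one objective.

E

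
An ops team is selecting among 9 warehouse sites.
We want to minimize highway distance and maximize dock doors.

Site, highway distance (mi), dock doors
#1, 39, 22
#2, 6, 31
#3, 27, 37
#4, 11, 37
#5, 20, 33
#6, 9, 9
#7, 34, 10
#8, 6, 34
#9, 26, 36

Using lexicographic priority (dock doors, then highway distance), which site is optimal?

#4

First maximize dock doors: best is 37, kept {#3, #4}.
Then minimize highway distance: best is 11, kept {#4}.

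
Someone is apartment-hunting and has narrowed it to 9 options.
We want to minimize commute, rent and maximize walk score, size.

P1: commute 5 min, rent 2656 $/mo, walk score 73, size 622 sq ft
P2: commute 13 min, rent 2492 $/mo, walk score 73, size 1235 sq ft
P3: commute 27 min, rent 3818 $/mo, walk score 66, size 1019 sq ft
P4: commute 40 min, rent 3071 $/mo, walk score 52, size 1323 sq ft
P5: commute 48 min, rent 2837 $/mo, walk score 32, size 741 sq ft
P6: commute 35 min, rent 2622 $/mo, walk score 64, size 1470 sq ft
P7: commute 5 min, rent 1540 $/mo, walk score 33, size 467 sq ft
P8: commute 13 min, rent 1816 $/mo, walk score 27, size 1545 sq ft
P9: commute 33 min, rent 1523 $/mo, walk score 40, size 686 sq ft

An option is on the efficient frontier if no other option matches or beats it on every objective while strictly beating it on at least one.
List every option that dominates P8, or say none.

P1: worse on rent (2656 vs 1816).
P2: worse on rent (2492 vs 1816).
P3: worse on commute (27 vs 13).
P4: worse on commute (40 vs 13).
P5: worse on commute (48 vs 13).
P6: worse on commute (35 vs 13).
P7: worse on size (467 vs 1545).
P9: worse on commute (33 vs 13).
No option dominates P8.

none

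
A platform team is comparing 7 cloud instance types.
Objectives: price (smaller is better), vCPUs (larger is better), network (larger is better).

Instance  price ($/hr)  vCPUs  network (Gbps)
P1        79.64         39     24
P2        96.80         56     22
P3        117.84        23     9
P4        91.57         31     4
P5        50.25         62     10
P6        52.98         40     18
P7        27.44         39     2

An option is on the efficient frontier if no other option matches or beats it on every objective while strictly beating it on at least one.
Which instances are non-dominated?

P1: not dominated (best network).
P2: not dominated.
P3: dominated by P1 (price 79.64≤117.84, vCPUs 39≥23, network 24≥9).
P4: dominated by P1 (price 79.64≤91.57, vCPUs 39≥31, network 24≥4).
P5: not dominated (best vCPUs).
P6: not dominated.
P7: not dominated (best price).

P1, P2, P5, P6, P7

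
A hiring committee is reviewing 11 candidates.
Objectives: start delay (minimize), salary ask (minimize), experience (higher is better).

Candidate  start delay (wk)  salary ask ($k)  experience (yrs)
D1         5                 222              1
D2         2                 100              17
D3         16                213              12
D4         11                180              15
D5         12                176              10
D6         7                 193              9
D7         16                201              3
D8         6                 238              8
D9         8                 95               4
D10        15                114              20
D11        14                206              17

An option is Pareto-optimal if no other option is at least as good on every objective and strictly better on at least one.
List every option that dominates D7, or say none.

D2: start delay 2≤16, salary ask 100≤201, experience 17≥3 — dominates D7.
D4: start delay 11≤16, salary ask 180≤201, experience 15≥3 — dominates D7.
D5: start delay 12≤16, salary ask 176≤201, experience 10≥3 — dominates D7.
D6: start delay 7≤16, salary ask 193≤201, experience 9≥3 — dominates D7.
D9: start delay 8≤16, salary ask 95≤201, experience 4≥3 — dominates D7.
D10: start delay 15≤16, salary ask 114≤201, experience 20≥3 — dominates D7.
Others (D1, D3, D8, D11) are each worse than D7 on at least one objective.

D2, D4, D5, D6, D9, D10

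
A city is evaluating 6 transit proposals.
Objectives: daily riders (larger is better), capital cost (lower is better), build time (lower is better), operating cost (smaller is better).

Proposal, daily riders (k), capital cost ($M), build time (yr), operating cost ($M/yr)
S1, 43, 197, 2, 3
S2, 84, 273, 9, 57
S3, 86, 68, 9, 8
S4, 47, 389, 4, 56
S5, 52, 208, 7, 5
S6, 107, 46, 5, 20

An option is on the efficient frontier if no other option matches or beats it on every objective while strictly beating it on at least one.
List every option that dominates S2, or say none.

S3, S6

S3: daily riders 86≥84, capital cost 68≤273, build time 9≤9, operating cost 8≤57 — dominates S2.
S6: daily riders 107≥84, capital cost 46≤273, build time 5≤9, operating cost 20≤57 — dominates S2.
Others (S1, S4, S5) are each worse than S2 on at least one objective.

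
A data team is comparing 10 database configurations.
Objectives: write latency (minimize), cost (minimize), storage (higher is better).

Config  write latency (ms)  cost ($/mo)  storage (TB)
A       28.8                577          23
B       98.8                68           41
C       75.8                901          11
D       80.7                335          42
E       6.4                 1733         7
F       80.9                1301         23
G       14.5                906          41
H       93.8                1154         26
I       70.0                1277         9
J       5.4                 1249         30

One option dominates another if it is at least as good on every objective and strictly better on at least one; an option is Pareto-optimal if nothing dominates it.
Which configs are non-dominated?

A, B, D, G, J

A: not dominated.
B: not dominated (best cost).
C: dominated by A (write latency 28.8≤75.8, cost 577≤901, storage 23≥11).
D: not dominated (best storage).
E: dominated by J (write latency 5.4≤6.4, cost 1249≤1733, storage 30≥7).
F: dominated by A (write latency 28.8≤80.9, cost 577≤1301, storage 23≥23).
G: not dominated.
H: dominated by D (write latency 80.7≤93.8, cost 335≤1154, storage 42≥26).
I: dominated by A (write latency 28.8≤70.0, cost 577≤1277, storage 23≥9).
J: not dominated (best write latency).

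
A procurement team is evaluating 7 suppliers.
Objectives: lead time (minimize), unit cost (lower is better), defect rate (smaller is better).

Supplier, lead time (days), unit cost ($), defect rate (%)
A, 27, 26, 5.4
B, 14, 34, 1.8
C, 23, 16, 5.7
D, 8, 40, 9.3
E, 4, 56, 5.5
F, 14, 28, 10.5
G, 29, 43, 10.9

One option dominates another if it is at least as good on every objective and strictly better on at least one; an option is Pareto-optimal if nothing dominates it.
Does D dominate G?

D vs G: lead time 8≤29, unit cost 40≤43, defect rate 9.3≤10.9 — D is at least as good on every objective with at least one strict improvement.

Yes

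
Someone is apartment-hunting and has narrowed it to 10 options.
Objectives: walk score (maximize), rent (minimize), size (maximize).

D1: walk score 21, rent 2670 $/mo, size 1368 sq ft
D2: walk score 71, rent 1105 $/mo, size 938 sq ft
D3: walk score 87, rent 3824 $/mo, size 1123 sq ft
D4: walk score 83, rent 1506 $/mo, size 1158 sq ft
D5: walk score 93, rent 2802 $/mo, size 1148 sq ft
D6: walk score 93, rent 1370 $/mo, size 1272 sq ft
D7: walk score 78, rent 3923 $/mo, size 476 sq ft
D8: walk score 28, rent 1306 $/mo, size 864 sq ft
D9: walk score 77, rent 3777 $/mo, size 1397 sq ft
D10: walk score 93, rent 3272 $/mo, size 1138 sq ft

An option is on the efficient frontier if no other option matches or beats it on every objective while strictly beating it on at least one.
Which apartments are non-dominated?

D1, D2, D6, D9

D1: not dominated.
D2: not dominated (best rent).
D3: dominated by D5 (walk score 93≥87, rent 2802≤3824, size 1148≥1123).
D4: dominated by D6 (walk score 93≥83, rent 1370≤1506, size 1272≥1158).
D5: dominated by D6 (walk score 93≥93, rent 1370≤2802, size 1272≥1148).
D6: not dominated.
D7: dominated by D3 (walk score 87≥78, rent 3824≤3923, size 1123≥476).
D8: dominated by D2 (walk score 71≥28, rent 1105≤1306, size 938≥864).
D9: not dominated (best size).
D10: dominated by D5 (walk score 93≥93, rent 2802≤3272, size 1148≥1138).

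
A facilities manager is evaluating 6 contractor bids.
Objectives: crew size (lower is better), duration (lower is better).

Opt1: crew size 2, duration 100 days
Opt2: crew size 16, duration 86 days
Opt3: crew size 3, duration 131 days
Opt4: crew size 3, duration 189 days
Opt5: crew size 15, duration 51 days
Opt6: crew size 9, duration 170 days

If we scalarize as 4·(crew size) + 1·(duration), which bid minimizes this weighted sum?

Opt1

Opt1: 4·2 + 1·100 = 108
Opt2: 4·16 + 1·86 = 150
Opt3: 4·3 + 1·131 = 143
Opt4: 4·3 + 1·189 = 201
Opt5: 4·15 + 1·51 = 111
Opt6: 4·9 + 1·170 = 206
Lowest: Opt1 at 108.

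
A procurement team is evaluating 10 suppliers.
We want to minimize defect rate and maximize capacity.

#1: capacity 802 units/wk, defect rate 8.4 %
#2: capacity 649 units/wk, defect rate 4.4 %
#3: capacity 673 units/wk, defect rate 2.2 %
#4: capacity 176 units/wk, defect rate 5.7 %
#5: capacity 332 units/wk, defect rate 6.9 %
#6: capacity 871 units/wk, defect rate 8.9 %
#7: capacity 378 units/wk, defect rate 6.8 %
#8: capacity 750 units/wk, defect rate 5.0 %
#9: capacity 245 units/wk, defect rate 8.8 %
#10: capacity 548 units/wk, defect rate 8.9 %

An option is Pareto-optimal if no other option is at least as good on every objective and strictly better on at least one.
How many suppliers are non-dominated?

#1: not dominated.
#2: dominated by #3 (capacity 673≥649, defect rate 2.2≤4.4).
#3: not dominated (best defect rate).
#4: dominated by #2 (capacity 649≥176, defect rate 4.4≤5.7).
#5: dominated by #2 (capacity 649≥332, defect rate 4.4≤6.9).
#6: not dominated (best capacity).
#7: dominated by #2 (capacity 649≥378, defect rate 4.4≤6.8).
#8: not dominated.
#9: dominated by #1 (capacity 802≥245, defect rate 8.4≤8.8).
#10: dominated by #1 (capacity 802≥548, defect rate 8.4≤8.9).
Pareto-optimal: #1, #3, #6, #8 → 4.

4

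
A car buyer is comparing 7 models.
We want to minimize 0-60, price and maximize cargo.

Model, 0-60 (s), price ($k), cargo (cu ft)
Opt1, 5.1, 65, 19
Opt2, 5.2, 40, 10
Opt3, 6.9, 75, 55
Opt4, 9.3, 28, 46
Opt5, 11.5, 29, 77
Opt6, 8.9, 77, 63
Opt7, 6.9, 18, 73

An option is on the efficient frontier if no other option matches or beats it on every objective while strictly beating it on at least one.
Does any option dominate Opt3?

Opt7 vs Opt3: 0-60 6.9≤6.9, price 18≤75, cargo 73≥55 — Opt7 is at least as good on every objective and strictly better on at least one, so Opt7 dominates Opt3.

Yes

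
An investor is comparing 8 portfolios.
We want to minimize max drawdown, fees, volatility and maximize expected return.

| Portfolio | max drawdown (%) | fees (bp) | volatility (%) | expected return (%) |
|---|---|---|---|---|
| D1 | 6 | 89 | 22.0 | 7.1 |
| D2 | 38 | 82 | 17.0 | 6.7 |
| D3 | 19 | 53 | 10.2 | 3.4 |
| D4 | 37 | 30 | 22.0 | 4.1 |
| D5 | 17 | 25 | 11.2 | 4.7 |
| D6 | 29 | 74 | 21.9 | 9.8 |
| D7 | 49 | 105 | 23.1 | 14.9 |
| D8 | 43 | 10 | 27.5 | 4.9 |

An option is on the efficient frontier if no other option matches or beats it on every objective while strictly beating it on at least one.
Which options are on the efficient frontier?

D1, D2, D3, D5, D6, D7, D8

D1: not dominated (best max drawdown).
D2: not dominated.
D3: not dominated (best volatility).
D4: dominated by D5 (max drawdown 17≤37, fees 25≤30, volatility 11.2≤22.0, expected return 4.7≥4.1).
D5: not dominated.
D6: not dominated.
D7: not dominated (best expected return).
D8: not dominated (best fees).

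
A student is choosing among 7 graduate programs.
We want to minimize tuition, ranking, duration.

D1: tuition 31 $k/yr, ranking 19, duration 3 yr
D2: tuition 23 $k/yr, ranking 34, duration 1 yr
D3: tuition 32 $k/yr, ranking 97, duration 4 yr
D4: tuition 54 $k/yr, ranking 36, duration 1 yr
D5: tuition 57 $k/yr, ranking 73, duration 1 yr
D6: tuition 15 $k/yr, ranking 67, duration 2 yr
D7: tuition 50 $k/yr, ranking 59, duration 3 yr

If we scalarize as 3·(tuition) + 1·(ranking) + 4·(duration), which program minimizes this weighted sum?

D1: 3·31 + 1·19 + 4·3 = 124
D2: 3·23 + 1·34 + 4·1 = 107
D3: 3·32 + 1·97 + 4·4 = 209
D4: 3·54 + 1·36 + 4·1 = 202
D5: 3·57 + 1·73 + 4·1 = 248
D6: 3·15 + 1·67 + 4·2 = 120
D7: 3·50 + 1·59 + 4·3 = 221
Lowest: D2 at 107.

D2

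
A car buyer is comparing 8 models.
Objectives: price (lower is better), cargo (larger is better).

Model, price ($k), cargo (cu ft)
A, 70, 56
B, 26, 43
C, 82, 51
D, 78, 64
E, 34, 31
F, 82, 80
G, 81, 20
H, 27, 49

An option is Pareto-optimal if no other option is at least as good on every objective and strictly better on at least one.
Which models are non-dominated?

A: not dominated.
B: not dominated (best price).
C: dominated by A (price 70≤82, cargo 56≥51).
D: not dominated.
E: dominated by B (price 26≤34, cargo 43≥31).
F: not dominated (best cargo).
G: dominated by A (price 70≤81, cargo 56≥20).
H: not dominated.

A, B, D, F, H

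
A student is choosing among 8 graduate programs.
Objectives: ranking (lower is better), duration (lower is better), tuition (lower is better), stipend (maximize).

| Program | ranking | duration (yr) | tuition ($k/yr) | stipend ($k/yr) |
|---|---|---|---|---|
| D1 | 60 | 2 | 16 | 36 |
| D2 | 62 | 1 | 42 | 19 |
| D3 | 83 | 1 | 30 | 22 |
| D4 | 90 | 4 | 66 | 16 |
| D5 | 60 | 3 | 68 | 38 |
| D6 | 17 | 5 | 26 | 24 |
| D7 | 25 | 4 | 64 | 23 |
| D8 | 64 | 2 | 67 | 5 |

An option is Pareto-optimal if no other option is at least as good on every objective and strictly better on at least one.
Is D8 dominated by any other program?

D1 vs D8: ranking 60≤64, duration 2≤2, tuition 16≤67, stipend 36≥5 — D1 is at least as good on every objective and strictly better on at least one, so D1 dominates D8.

Yes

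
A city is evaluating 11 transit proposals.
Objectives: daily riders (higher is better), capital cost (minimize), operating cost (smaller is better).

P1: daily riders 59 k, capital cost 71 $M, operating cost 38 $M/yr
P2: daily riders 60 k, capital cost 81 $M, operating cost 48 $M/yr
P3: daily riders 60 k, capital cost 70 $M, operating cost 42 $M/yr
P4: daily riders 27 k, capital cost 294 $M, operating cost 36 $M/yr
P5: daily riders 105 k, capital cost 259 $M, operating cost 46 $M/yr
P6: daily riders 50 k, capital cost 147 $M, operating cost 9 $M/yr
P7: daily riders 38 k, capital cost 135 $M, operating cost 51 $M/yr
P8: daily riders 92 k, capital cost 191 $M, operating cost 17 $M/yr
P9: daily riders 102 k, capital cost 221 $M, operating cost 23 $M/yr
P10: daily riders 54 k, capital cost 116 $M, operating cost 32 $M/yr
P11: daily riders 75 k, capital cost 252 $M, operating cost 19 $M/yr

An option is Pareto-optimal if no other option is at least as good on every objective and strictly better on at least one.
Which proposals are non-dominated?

P1, P3, P5, P6, P8, P9, P10

P1: not dominated.
P2: dominated by P3 (daily riders 60≥60, capital cost 70≤81, operating cost 42≤48).
P3: not dominated (best capital cost).
P4: dominated by P6 (daily riders 50≥27, capital cost 147≤294, operating cost 9≤36).
P5: not dominated (best daily riders).
P6: not dominated (best operating cost).
P7: dominated by P1 (daily riders 59≥38, capital cost 71≤135, operating cost 38≤51).
P8: not dominated.
P9: not dominated.
P10: not dominated.
P11: dominated by P8 (daily riders 92≥75, capital cost 191≤252, operating cost 17≤19).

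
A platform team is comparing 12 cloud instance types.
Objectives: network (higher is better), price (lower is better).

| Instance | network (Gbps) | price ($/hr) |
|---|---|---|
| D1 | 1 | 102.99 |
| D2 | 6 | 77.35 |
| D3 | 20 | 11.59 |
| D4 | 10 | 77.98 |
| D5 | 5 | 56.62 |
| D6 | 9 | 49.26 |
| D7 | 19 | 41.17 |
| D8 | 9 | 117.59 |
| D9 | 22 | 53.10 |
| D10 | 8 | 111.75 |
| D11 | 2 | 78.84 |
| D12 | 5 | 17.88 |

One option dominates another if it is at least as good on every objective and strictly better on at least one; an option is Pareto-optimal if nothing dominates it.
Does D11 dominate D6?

D11 vs D6: D11 is worse on network (2 vs 9), so it does not dominate D6.

No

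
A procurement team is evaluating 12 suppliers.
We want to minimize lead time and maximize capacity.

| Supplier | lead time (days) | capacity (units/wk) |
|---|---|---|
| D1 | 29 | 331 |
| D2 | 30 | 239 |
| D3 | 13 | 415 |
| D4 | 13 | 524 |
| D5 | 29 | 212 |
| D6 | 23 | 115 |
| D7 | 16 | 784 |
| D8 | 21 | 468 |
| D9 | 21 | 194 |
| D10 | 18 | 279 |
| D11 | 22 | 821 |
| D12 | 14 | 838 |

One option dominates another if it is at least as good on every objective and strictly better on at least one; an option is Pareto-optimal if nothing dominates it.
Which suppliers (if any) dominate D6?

D3, D4, D7, D8, D9, D10, D11, D12

D3: lead time 13≤23, capacity 415≥115 — dominates D6.
D4: lead time 13≤23, capacity 524≥115 — dominates D6.
D7: lead time 16≤23, capacity 784≥115 — dominates D6.
D8: lead time 21≤23, capacity 468≥115 — dominates D6.
D9: lead time 21≤23, capacity 194≥115 — dominates D6.
D10: lead time 18≤23, capacity 279≥115 — dominates D6.
D11: lead time 22≤23, capacity 821≥115 — dominates D6.
D12: lead time 14≤23, capacity 838≥115 — dominates D6.
Others (D1, D2, D5) are each worse than D6 on at least one objective.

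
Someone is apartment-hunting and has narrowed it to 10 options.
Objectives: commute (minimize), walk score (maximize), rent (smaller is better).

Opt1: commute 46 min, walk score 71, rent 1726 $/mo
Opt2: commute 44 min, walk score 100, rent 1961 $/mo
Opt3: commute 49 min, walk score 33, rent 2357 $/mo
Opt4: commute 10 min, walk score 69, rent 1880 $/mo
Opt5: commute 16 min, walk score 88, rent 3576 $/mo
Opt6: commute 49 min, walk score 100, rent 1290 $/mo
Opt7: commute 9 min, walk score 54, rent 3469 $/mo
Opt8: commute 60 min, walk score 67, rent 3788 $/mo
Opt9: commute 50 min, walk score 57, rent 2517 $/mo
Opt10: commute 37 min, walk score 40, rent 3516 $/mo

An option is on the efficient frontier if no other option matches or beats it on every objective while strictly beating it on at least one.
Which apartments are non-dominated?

Opt1, Opt2, Opt4, Opt5, Opt6, Opt7

Opt1: not dominated.
Opt2: not dominated.
Opt3: dominated by Opt1 (commute 46≤49, walk score 71≥33, rent 1726≤2357).
Opt4: not dominated.
Opt5: not dominated.
Opt6: not dominated (best rent).
Opt7: not dominated (best commute).
Opt8: dominated by Opt1 (commute 46≤60, walk score 71≥67, rent 1726≤3788).
Opt9: dominated by Opt1 (commute 46≤50, walk score 71≥57, rent 1726≤2517).
Opt10: dominated by Opt4 (commute 10≤37, walk score 69≥40, rent 1880≤3516).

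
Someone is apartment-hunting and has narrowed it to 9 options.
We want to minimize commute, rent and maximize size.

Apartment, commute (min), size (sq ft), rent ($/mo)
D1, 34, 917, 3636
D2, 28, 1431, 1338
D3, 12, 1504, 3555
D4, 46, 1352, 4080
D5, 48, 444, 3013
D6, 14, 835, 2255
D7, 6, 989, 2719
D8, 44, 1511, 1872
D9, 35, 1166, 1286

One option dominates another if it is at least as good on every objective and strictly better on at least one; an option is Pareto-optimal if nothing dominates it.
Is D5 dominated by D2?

D2 vs D5: commute 28≤48, size 1431≥444, rent 1338≤3013 — D2 is at least as good on every objective with at least one strict improvement.

Yes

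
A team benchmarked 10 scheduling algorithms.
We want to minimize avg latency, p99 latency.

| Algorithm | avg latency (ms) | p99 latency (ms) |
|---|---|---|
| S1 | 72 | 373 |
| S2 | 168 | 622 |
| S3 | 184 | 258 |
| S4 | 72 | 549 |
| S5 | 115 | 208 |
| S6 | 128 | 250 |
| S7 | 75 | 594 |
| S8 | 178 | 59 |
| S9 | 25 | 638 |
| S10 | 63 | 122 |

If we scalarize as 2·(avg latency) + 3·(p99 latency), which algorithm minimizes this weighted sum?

S1: 2·72 + 3·373 = 1263
S2: 2·168 + 3·622 = 2202
S3: 2·184 + 3·258 = 1142
S4: 2·72 + 3·549 = 1791
S5: 2·115 + 3·208 = 854
S6: 2·128 + 3·250 = 1006
S7: 2·75 + 3·594 = 1932
S8: 2·178 + 3·59 = 533
S9: 2·25 + 3·638 = 1964
S10: 2·63 + 3·122 = 492
Lowest: S10 at 492.

S10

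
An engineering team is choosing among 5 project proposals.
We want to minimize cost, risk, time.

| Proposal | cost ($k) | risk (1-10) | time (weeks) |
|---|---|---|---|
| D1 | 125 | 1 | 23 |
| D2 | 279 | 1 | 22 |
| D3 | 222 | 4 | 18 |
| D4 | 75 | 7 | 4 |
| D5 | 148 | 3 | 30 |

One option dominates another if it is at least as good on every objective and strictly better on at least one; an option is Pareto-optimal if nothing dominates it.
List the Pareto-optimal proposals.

D1: not dominated.
D2: not dominated.
D3: not dominated.
D4: not dominated (best cost).
D5: dominated by D1 (cost 125≤148, risk 1≤3, time 23≤30).

D1, D2, D3, D4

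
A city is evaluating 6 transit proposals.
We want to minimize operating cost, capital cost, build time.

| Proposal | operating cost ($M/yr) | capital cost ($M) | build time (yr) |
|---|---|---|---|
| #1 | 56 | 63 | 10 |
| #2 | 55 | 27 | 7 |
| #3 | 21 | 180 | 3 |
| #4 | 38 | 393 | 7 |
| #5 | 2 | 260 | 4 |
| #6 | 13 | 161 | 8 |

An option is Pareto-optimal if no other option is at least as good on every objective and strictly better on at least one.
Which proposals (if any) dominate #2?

none

#1: worse on operating cost (56 vs 55).
#3: worse on capital cost (180 vs 27).
#4: worse on capital cost (393 vs 27).
#5: worse on capital cost (260 vs 27).
#6: worse on capital cost (161 vs 27).
No option dominates #2.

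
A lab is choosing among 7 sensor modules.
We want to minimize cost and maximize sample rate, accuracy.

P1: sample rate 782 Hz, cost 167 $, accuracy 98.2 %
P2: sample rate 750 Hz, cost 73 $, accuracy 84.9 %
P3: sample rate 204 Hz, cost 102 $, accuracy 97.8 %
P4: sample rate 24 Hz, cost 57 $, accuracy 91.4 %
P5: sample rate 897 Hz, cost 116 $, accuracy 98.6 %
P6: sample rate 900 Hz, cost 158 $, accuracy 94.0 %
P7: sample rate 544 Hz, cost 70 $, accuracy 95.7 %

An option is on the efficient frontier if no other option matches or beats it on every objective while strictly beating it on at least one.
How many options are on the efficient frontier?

P1: dominated by P5 (sample rate 897≥782, cost 116≤167, accuracy 98.6≥98.2).
P2: not dominated.
P3: not dominated.
P4: not dominated (best cost).
P5: not dominated (best accuracy).
P6: not dominated (best sample rate).
P7: not dominated.
Pareto-optimal: P2, P3, P4, P5, P6, P7 → 6.

6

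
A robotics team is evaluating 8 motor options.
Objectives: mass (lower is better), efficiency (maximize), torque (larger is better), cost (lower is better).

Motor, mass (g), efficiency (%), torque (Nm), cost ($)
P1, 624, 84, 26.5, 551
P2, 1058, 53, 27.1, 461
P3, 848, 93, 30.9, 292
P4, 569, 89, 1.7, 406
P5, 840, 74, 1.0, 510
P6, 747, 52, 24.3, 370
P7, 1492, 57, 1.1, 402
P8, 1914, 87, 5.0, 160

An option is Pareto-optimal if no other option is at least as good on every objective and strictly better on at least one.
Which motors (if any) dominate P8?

P1: worse on efficiency (84 vs 87).
P2: worse on efficiency (53 vs 87).
P3: worse on cost (292 vs 160).
P4: worse on torque (1.7 vs 5.0).
P5: worse on efficiency (74 vs 87).
P6: worse on efficiency (52 vs 87).
P7: worse on efficiency (57 vs 87).
No option dominates P8.

none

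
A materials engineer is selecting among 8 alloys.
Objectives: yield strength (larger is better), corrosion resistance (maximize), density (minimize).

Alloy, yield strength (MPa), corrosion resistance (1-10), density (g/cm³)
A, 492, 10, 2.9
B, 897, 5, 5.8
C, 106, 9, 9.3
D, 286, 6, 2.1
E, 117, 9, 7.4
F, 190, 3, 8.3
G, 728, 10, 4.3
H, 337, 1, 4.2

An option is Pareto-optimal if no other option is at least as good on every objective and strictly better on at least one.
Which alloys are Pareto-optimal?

A: not dominated.
B: not dominated (best yield strength).
C: dominated by A (yield strength 492≥106, corrosion resistance 10≥9, density 2.9≤9.3).
D: not dominated (best density).
E: dominated by A (yield strength 492≥117, corrosion resistance 10≥9, density 2.9≤7.4).
F: dominated by A (yield strength 492≥190, corrosion resistance 10≥3, density 2.9≤8.3).
G: not dominated.
H: dominated by A (yield strength 492≥337, corrosion resistance 10≥1, density 2.9≤4.2).

A, B, D, G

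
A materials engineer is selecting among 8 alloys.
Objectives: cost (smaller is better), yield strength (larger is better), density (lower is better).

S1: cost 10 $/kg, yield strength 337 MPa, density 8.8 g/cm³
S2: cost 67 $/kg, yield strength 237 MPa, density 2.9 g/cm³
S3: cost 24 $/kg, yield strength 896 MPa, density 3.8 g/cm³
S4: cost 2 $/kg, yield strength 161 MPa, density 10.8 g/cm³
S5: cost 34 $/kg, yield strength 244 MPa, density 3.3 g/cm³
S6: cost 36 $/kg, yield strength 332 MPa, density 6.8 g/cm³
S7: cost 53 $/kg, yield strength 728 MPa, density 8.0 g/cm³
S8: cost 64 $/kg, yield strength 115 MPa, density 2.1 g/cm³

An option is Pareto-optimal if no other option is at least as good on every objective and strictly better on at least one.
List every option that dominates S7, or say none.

S3: cost 24≤53, yield strength 896≥728, density 3.8≤8.0 — dominates S7.
Others (S1, S2, S4, S5, S6, S8) are each worse than S7 on at least one objective.

S3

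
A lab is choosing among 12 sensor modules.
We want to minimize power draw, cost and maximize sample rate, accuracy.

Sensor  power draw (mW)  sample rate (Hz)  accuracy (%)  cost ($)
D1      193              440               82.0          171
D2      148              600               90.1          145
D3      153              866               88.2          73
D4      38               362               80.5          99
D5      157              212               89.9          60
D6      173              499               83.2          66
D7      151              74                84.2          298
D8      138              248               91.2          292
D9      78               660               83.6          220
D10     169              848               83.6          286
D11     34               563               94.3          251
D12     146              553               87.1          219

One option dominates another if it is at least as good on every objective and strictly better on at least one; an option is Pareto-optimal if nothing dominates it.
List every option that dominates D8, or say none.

D11: power draw 34≤138, sample rate 563≥248, accuracy 94.3≥91.2, cost 251≤292 — dominates D8.
Others (D1, D2, D3, D4, D5, D6, D7, D9, D10, D12) are each worse than D8 on at least one objective.

D11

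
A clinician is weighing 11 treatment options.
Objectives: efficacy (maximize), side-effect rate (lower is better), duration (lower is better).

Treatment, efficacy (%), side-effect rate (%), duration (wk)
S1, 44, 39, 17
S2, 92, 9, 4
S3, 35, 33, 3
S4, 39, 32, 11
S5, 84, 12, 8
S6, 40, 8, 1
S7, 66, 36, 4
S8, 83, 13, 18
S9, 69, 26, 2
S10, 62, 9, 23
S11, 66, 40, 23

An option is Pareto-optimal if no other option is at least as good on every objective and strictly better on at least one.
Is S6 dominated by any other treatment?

S1: worse on side-effect rate (39 vs 8).
S2: worse on side-effect rate (9 vs 8).
S3: worse on efficacy (35 vs 40).
S4: worse on efficacy (39 vs 40).
S5: worse on side-effect rate (12 vs 8).
S7: worse on side-effect rate (36 vs 8).
S8: worse on side-effect rate (13 vs 8).
S9: worse on side-effect rate (26 vs 8).
S10: worse on side-effect rate (9 vs 8).
S11: worse on side-effect rate (40 vs 8).
No option is at least as good as S6 on every objective and strictly better on one.

No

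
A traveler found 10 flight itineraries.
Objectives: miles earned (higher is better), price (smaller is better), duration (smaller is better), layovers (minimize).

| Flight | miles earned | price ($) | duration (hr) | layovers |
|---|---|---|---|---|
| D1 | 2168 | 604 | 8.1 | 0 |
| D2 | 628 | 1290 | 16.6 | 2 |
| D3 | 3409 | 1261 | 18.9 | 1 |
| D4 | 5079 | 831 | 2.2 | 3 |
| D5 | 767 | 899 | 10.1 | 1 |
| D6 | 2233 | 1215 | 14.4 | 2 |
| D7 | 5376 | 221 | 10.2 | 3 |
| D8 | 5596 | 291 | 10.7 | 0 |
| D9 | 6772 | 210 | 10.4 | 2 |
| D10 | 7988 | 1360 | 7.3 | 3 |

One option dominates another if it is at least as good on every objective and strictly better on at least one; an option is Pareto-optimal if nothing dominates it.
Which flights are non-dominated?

D1, D4, D7, D8, D9, D10

D1: not dominated.
D2: dominated by D1 (miles earned 2168≥628, price 604≤1290, duration 8.1≤16.6, layovers 0≤2).
D3: dominated by D8 (miles earned 5596≥3409, price 291≤1261, duration 10.7≤18.9, layovers 0≤1).
D4: not dominated (best duration).
D5: dominated by D1 (miles earned 2168≥767, price 604≤899, duration 8.1≤10.1, layovers 0≤1).
D6: dominated by D8 (miles earned 5596≥2233, price 291≤1215, duration 10.7≤14.4, layovers 0≤2).
D7: not dominated.
D8: not dominated.
D9: not dominated (best price).
D10: not dominated (best miles earned).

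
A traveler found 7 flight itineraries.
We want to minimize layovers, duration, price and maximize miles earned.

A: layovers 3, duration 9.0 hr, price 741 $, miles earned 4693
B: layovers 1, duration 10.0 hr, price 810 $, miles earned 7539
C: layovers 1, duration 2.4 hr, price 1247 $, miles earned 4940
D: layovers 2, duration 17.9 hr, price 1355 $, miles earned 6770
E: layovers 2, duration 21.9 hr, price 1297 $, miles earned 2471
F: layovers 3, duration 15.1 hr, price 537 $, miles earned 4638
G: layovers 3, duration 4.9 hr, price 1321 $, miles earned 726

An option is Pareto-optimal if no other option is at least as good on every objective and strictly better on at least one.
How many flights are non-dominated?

4

A: not dominated.
B: not dominated (best miles earned).
C: not dominated (best duration).
D: dominated by B (layovers 1≤2, duration 10.0≤17.9, price 810≤1355, miles earned 7539≥6770).
E: dominated by B (layovers 1≤2, duration 10.0≤21.9, price 810≤1297, miles earned 7539≥2471).
F: not dominated (best price).
G: dominated by C (layovers 1≤3, duration 2.4≤4.9, price 1247≤1321, miles earned 4940≥726).
Pareto-optimal: A, B, C, F → 4.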